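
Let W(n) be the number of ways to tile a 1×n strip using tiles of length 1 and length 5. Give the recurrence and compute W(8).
Condition on the last tile: it has length 1 (leaving a 1×(n-1) strip) or length 5 (leaving a 1×(n-5) strip), so W(n) = W(n-1) + W(n-5) (order-5 linear recurrence).
For 0 ≤ i < 5 only unit tiles fit, so W(i) = 1.
Iterating the recurrence: W(5) = 2, W(6) = 3, W(7) = 4, W(8) = 5.

W(n) = W(n-1) + W(n-5), with W(i) = 1 for 0 ≤ i < 5; W(8) = 5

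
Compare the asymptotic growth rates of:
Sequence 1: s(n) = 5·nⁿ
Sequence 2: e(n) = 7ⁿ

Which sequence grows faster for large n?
Comparing growth rates:
Growth-rate hierarchy: log n ≺ any polynomial ≺ any exponential cⁿ (c>1) ≺ n! ≺ nⁿ.
super-exponential nⁿ dominates exponential base 7 asymptotically.

s(n) grows faster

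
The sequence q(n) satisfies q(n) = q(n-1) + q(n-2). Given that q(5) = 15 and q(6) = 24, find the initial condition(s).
Work backwards using q(k) = q(k+2) - q(k+1):
q(4) = q(6) - q(5) = 24 - 15 = 9
q(3) = q(5) - q(4) = 15 - 9 = 6
q(2) = q(4) - q(3) = 9 - 6 = 3
q(1) = q(3) - q(2) = 6 - 3 = 3
q(0) = q(2) - q(1) = 3 - 3 = 0

q(0) = 0, q(1) = 3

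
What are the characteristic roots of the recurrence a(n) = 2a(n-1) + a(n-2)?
Substitute a(n) = rⁿ and divide through by rⁿ⁻²: r² - 2r - 1 = 0
Discriminant: 2² + 4·1 = 8, not a perfect square, so by the quadratic formula r = (2 ± √8)/2.
General solution: a(n) = A·r₁ⁿ + B·r₂ⁿ where r₁,r₂ = (2 ± √8)/2

Characteristic: r² - 2r - 1 = 0, Roots: r = (2 ± √8)/2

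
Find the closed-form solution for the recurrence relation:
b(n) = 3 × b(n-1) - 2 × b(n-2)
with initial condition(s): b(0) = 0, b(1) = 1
Recurrence: b(n) = 3 × b(n-1) - 2 × b(n-2), initial: b(0) = 0, b(1) = 1.
Characteristic equation: r² - 3r + 2 = 0, which factors as (r - 2)(r - 1) = 0, so r = 2, 1. General solution b(n) = A·2ⁿ + B·1ⁿ. From b(0) = 0: A + B = 0. From b(1) = 1: 2A + 1B = 1. Solving gives A = 1, B = -1.

b(n) = 2ⁿ - 1ⁿ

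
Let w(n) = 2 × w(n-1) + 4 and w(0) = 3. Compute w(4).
Computing step by step:
w(0) = 3
w(1) = 2 × 3 + 4 = 10
w(2) = 2 × 10 + 4 = 24
w(3) = 2 × 24 + 4 = 52
w(4) = 2 × 52 + 4 = 108

108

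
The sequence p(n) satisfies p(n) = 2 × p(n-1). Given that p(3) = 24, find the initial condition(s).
In general p(n) = 2ⁿ · p(0). At n = 3: p(0) = p(3) / 2^3 = 24 / 8 = 3.

p(0) = 3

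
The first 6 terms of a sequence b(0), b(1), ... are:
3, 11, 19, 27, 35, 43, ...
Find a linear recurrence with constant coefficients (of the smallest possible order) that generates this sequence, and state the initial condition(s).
Look for the lowest-order linear relation among consecutive terms.
Observation: consecutive differences are constant (= 8).
Check at n=2: 1·11 + 8 = 19. ✓

b(n) = b(n-1) + 8, b(0) = 3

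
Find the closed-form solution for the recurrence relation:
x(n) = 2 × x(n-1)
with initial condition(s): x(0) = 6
Recurrence: x(n) = 2 × x(n-1), initial: x(0) = 6.
Each term is 2 times the previous, so this is geometric with ratio 2. After n steps: x(n) = x(0)·2ⁿ = 6·2ⁿ.

x(n) = 6·2ⁿ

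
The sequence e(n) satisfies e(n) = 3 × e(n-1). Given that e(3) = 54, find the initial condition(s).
In general e(n) = 3ⁿ · e(0). At n = 3: e(0) = e(3) / 3^3 = 54 / 27 = 2.

e(0) = 2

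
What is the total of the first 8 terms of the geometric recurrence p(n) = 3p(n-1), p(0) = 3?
Computing the sequence terms: 3, 9, 27, 81, 243, 729, 2187, 6561
Adding these values together:

9840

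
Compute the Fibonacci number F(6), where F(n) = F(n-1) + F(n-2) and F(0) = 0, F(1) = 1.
Computing the sequence terms:
0, 1, 1, 2, 3, 5, 8

8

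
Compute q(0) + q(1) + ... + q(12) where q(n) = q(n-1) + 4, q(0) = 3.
Computing the sequence terms: 3, 7, 11, 15, 19, 23, 27, 31, 35, 39, 43, 47, 51
Adding these values together:

351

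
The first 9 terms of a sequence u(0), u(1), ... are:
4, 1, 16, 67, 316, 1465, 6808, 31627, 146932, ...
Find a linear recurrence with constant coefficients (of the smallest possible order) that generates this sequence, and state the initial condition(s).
Look for the lowest-order linear relation among consecutive terms.
Observation: u(n) - 4·u(n-1) - (3)·u(n-2) = 0 holds for the shown terms, and no order-1 relation u(n) = α·u(n-1) + β fits.
Check at n=3: 4·16 + (3)·1 = 67. ✓

u(n) = 4u(n-1) + 3u(n-2), u(0) = 4, u(1) = 1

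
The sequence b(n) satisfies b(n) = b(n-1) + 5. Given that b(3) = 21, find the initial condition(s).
b(3) = b(0) + 3·5, so b(0) = 21 - 15 = 6.

b(0) = 6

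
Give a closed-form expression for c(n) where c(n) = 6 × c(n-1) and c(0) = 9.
Recurrence: c(n) = 6 × c(n-1), initial: c(0) = 9.
Each term is 6 times the previous, so this is geometric with ratio 6. After n steps: c(n) = c(0)·6ⁿ = 9·6ⁿ.

c(n) = 9·6ⁿ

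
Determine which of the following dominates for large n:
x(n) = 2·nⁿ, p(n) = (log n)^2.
Comparing growth rates:
Growth-rate hierarchy: log n ≺ any polynomial ≺ any exponential cⁿ (c>1) ≺ n! ≺ nⁿ.
super-exponential nⁿ dominates polylogarithmic (log n)^2 asymptotically.

x(n) grows faster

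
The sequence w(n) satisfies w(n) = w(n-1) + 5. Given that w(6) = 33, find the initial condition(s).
w(6) = w(0) + 6·5, so w(0) = 33 - 30 = 3.

w(0) = 3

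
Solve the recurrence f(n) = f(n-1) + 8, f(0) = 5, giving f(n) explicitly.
Recurrence: f(n) = f(n-1) + 8, initial: f(0) = 5.
Each step adds 8, so f(n) = f(0) + 8n = 8n + 5.

f(n) = 8n + 5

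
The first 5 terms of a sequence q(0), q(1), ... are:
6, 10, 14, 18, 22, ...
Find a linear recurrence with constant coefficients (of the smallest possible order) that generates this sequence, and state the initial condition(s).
Look for the lowest-order linear relation among consecutive terms.
Observation: consecutive differences are constant (= 4).
Check at n=2: 1·10 + 4 = 14. ✓

q(n) = q(n-1) + 4, q(0) = 6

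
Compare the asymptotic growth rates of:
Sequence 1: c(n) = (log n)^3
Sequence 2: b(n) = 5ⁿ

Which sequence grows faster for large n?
Comparing growth rates:
Growth-rate hierarchy: log n ≺ any polynomial ≺ any exponential cⁿ (c>1) ≺ n! ≺ nⁿ.
exponential base 5 dominates polylogarithmic (log n)^3 asymptotically.

b(n) grows faster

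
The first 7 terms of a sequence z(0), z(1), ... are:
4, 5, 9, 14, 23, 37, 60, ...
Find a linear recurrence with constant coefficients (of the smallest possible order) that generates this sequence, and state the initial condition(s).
Look for the lowest-order linear relation among consecutive terms.
Observation: z(n) - 1·z(n-1) - (1)·z(n-2) = 0 holds for the shown terms, and no order-1 relation z(n) = α·z(n-1) + β fits.
Check at n=3: 1·9 + (1)·5 = 14. ✓

z(n) = z(n-1) + z(n-2), z(0) = 4, z(1) = 5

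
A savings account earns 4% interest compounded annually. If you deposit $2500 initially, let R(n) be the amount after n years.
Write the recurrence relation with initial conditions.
Each year the balance grows by 4%, i.e. is multiplied by 1 + 4/100 = 1.04, so R(n) = 1.04 × R(n-1). The initial deposit gives R(0) = 2500.
Unrolling gives the closed form R(n) = 2500 × (1.04)ⁿ.

R(n) = 1.04 × R(n-1), R(0) = 2500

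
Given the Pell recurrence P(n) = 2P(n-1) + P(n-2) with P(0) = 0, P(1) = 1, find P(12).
Computing the sequence terms:
0, 1, 2, 5, 12, 29, 70, 169, 408, 985, 2378, 5741, 13860

13860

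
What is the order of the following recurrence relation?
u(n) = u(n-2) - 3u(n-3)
The order is the largest lag k for which u(n-k) appears. Here the deepest term is u(n-3), so the order is 3.

Order 3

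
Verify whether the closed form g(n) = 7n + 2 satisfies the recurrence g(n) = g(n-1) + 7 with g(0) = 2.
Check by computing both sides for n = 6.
From the recurrence with g(0) = 2:
  g(0) = 2, g(1) = 9, g(2) = 16, g(3) = 23, g(4) = 30, g(5) = 37, g(6) = 44
  so the recurrence gives g(6) = 44.
From the proposed closed form g(n) = 7n + 2:
  g(6) = 44.
Both sides give 44 at n = 6, and the initial condition(s) match, so the closed form is consistent.

Yes, the closed form is correct.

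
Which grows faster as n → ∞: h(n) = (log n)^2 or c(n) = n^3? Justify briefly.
Comparing growth rates:
Growth-rate hierarchy: log n ≺ any polynomial ≺ any exponential cⁿ (c>1) ≺ n! ≺ nⁿ.
polynomial degree 3 dominates polylogarithmic (log n)^2 asymptotically.

c(n) grows faster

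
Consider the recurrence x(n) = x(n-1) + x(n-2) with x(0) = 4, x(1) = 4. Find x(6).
Computing the sequence terms:
4, 4, 8, 12, 20, 32, 52

52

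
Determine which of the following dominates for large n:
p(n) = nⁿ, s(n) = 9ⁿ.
Comparing growth rates:
Growth-rate hierarchy: log n ≺ any polynomial ≺ any exponential cⁿ (c>1) ≺ n! ≺ nⁿ.
super-exponential nⁿ dominates exponential base 9 asymptotically.

p(n) grows faster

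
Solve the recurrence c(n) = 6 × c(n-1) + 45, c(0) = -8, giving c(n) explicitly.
Recurrence: c(n) = 6 × c(n-1) + 45, initial: c(0) = -8.
Try c(n) = A·6ⁿ + C. Substituting: A·6ⁿ + C = 6(A·6ⁿ⁻¹ + C) + 45 = A·6ⁿ + 6C + 45, so C = 6C + 45, giving C = -9. Then c(0) = A - 9 = -8 gives A = 1.

c(n) = 6ⁿ - 9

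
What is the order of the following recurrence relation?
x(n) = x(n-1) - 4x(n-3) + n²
The order is the largest lag k for which x(n-k) appears. Here the deepest term is x(n-3) (the n² term is non-homogeneous and does not affect the order), so the order is 3.

Order 3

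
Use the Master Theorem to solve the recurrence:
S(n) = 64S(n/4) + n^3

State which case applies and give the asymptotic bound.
Master Theorem template: S(n) = a·S(n/b) + f(n).
Here: a=64, b=4, f(n)=n^3
Compute log_b(a) = log_4(64) = 3.
f(n) = n^3 = Θ(n^3). Case 2: S(n) = Θ(n^3 log n).

Case 2: S(n) = Θ(n^3 log n)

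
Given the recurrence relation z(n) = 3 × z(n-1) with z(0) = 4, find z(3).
Computing step by step:
z(0) = 4
z(1) = 3 × 4 = 12
z(2) = 3 × 12 = 36
z(3) = 3 × 36 = 108

108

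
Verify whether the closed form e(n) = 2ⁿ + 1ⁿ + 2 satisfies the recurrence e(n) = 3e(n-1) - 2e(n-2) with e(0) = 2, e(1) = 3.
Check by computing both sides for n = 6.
From the recurrence with e(0) = 2, e(1) = 3:
  e(0) = 2, e(1) = 3, e(2) = 5, e(3) = 9, e(4) = 17, e(5) = 33, e(6) = 65
  so the recurrence gives e(6) = 65.
From the proposed closed form e(n) = 2ⁿ + 1ⁿ + 2:
  e(6) = 67.
The recurrence gives 65 but the closed form gives 67, so the closed form does not satisfy the recurrence.

No, the closed form is incorrect.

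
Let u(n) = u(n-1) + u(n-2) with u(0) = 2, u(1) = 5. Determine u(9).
Computing the sequence terms:
2, 5, 7, 12, 19, 31, 50, 81, 131, 212

212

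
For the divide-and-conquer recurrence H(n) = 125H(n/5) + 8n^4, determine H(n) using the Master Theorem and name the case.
Master Theorem template: H(n) = a·H(n/b) + f(n).
Here: a=125, b=5, f(n)=8n^4
Compute log_b(a) = log_5(125) = 3.
f(n) = 8n^4 = Ω(n^(3+ε)) with ε = 1, and the regularity condition holds (a·f(n/b) = (a/b^4)·f(n) with a/b^4 = 5^-1 < 1). Case 3: H(n) = Θ(f(n)) = Θ(n^4).

Case 3: H(n) = Θ(n^4)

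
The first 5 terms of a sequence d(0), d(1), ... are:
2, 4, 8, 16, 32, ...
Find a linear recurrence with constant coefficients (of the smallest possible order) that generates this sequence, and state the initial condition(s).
Look for the lowest-order linear relation among consecutive terms.
Observation: each term is 2× the previous.
Check at n=2: 2·4 = 8. ✓

d(n) = 2 × d(n-1), d(0) = 2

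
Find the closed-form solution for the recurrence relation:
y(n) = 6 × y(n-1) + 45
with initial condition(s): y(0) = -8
Recurrence: y(n) = 6 × y(n-1) + 45, initial: y(0) = -8.
Try y(n) = A·6ⁿ + C. Substituting: A·6ⁿ + C = 6(A·6ⁿ⁻¹ + C) + 45 = A·6ⁿ + 6C + 45, so C = 6C + 45, giving C = -9. Then y(0) = A - 9 = -8 gives A = 1.

y(n) = 6ⁿ - 9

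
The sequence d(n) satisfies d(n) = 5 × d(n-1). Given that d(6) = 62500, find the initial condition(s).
In general d(n) = 5ⁿ · d(0). At n = 6: d(0) = d(6) / 5^6 = 62500 / 15625 = 4.

d(0) = 4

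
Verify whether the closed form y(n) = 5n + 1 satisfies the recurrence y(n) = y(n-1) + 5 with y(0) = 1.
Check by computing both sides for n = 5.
From the recurrence with y(0) = 1:
  y(0) = 1, y(1) = 6, y(2) = 11, y(3) = 16, y(4) = 21, y(5) = 26
  so the recurrence gives y(5) = 26.
From the proposed closed form y(n) = 5n + 1:
  y(5) = 26.
Both sides give 26 at n = 5, and the initial condition(s) match, so the closed form is consistent.

Yes, the closed form is correct.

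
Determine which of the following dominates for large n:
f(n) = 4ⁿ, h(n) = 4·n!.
Comparing growth rates:
Growth-rate hierarchy: log n ≺ any polynomial ≺ any exponential cⁿ (c>1) ≺ n! ≺ nⁿ.
factorial dominates exponential base 4 asymptotically.

h(n) grows faster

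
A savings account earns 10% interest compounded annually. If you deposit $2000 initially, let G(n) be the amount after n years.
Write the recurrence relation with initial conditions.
Each year the balance grows by 10%, i.e. is multiplied by 1 + 10/100 = 1.1, so G(n) = 1.1 × G(n-1). The initial deposit gives G(0) = 2000.
Unrolling gives the closed form G(n) = 2000 × (1.1)ⁿ.

G(n) = 1.1 × G(n-1), G(0) = 2000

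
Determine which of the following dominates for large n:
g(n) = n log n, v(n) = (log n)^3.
Comparing growth rates:
Growth-rate hierarchy: log n ≺ any polynomial ≺ any exponential cⁿ (c>1) ≺ n! ≺ nⁿ.
polynomial degree 1 (with log factor) dominates polylogarithmic (log n)^3 asymptotically.

g(n) grows faster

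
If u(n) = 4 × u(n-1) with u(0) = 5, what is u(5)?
Computing step by step:
u(0) = 5
u(1) = 4 × 5 = 20
u(2) = 4 × 20 = 80
u(3) = 4 × 80 = 320
u(4) = 4 × 320 = 1280
u(5) = 4 × 1280 = 5120

5120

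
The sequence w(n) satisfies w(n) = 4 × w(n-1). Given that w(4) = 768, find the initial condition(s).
In general w(n) = 4ⁿ · w(0). At n = 4: w(0) = w(4) / 4^4 = 768 / 256 = 3.

w(0) = 3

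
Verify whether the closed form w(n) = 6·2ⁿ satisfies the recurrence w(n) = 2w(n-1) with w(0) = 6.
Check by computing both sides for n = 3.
From the recurrence with w(0) = 6:
  w(0) = 6, w(1) = 12, w(2) = 24, w(3) = 48
  so the recurrence gives w(3) = 48.
From the proposed closed form w(n) = 6·2ⁿ:
  w(3) = 48.
Both sides give 48 at n = 3, and the initial condition(s) match, so the closed form is consistent.

Yes, the closed form is correct.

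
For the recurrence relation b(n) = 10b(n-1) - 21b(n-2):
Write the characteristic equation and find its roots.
Substitute b(n) = rⁿ and divide through by rⁿ⁻²: r² - 10r + 21 = 0
Factor: (r - 7)(r - 3) = 0, so r = 7, 3.
General solution: b(n) = A·7ⁿ + B·3ⁿ

Characteristic: r² - 10r + 21 = 0, Roots: r = 7, 3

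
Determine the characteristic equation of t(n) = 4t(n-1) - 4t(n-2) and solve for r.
Substitute t(n) = rⁿ and divide through by rⁿ⁻²: r² - 4r + 4 = 0
Factor: (r - 2)² = 0, so r = 2 (double root).
General solution: t(n) = (A + Bn)·2ⁿ

Characteristic: r² - 4r + 4 = 0, Roots: r = 2 (double root)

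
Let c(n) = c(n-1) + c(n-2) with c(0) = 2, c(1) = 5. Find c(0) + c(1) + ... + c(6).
Computing the sequence terms: 2, 5, 7, 12, 19, 31, 50
Adding these values together:

126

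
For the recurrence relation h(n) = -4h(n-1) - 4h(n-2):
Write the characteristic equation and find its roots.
Substitute h(n) = rⁿ and divide through by rⁿ⁻²: r² + 4r + 4 = 0
Factor: (r + 2)² = 0, so r = -2 (double root).
General solution: h(n) = (A + Bn)·(-2)ⁿ

Characteristic: r² + 4r + 4 = 0, Roots: r = -2 (double root)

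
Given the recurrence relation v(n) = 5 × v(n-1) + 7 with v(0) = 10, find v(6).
Computing step by step:
v(0) = 10
v(1) = 5 × 10 + 7 = 57
v(2) = 5 × 57 + 7 = 292
v(3) = 5 × 292 + 7 = 1467
v(4) = 5 × 1467 + 7 = 7342
v(5) = 5 × 7342 + 7 = 36717
v(6) = 5 × 36717 + 7 = 183592

183592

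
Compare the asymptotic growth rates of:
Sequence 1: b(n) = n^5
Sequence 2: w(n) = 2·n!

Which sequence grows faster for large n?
Comparing growth rates:
Growth-rate hierarchy: log n ≺ any polynomial ≺ any exponential cⁿ (c>1) ≺ n! ≺ nⁿ.
factorial dominates polynomial degree 5 asymptotically.

w(n) grows faster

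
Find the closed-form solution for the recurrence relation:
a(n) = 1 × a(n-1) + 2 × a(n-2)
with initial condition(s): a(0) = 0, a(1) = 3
Recurrence: a(n) = 1 × a(n-1) + 2 × a(n-2), initial: a(0) = 0, a(1) = 3.
Characteristic equation: r² - 1r - 2 = 0, which factors as (r - 2)(r + 1) = 0, so r = 2, -1. General solution a(n) = A·2ⁿ + B·(-1)ⁿ. From a(0) = 0: A + B = 0. From a(1) = 3: 2A - 1B = 3. Solving gives A = 1, B = -1.

a(n) = 2ⁿ - (-1)ⁿ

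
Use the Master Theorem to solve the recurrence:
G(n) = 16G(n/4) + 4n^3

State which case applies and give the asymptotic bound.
Master Theorem template: G(n) = a·G(n/b) + f(n).
Here: a=16, b=4, f(n)=4n^3
Compute log_b(a) = log_4(16) = 2.
f(n) = 4n^3 = Ω(n^(2+ε)) with ε = 1, and the regularity condition holds (a·f(n/b) = (a/b^3)·f(n) with a/b^3 = 4^-1 < 1). Case 3: G(n) = Θ(f(n)) = Θ(n^3).

Case 3: G(n) = Θ(n^3)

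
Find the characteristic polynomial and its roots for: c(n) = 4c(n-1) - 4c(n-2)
Substitute c(n) = rⁿ and divide through by rⁿ⁻²: r² - 4r + 4 = 0
Factor: (r - 2)² = 0, so r = 2 (double root).
General solution: c(n) = (A + Bn)·2ⁿ

Characteristic: r² - 4r + 4 = 0, Roots: r = 2 (double root)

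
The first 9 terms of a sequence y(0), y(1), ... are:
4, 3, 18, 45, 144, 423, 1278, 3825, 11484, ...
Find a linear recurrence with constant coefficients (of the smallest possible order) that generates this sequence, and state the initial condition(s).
Look for the lowest-order linear relation among consecutive terms.
Observation: y(n) - 2·y(n-1) - (3)·y(n-2) = 0 holds for the shown terms, and no order-1 relation y(n) = α·y(n-1) + β fits.
Check at n=3: 2·18 + (3)·3 = 45. ✓

y(n) = 2y(n-1) + 3y(n-2), y(0) = 4, y(1) = 3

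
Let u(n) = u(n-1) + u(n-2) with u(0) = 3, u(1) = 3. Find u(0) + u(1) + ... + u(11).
Computing the sequence terms: 3, 3, 6, 9, 15, 24, 39, 63, 102, 165, 267, 432
Adding these values together:

1128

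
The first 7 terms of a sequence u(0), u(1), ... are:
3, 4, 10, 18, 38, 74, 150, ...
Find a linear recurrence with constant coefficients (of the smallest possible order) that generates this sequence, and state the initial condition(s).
Look for the lowest-order linear relation among consecutive terms.
Observation: u(n) - 1·u(n-1) - (2)·u(n-2) = 0 holds for the shown terms, and no order-1 relation u(n) = α·u(n-1) + β fits.
Check at n=3: 1·10 + (2)·4 = 18. ✓

u(n) = u(n-1) + 2u(n-2), u(0) = 3, u(1) = 4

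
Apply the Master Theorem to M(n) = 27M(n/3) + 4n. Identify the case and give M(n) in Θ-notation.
Master Theorem template: M(n) = a·M(n/b) + f(n).
Here: a=27, b=3, f(n)=4n
Compute log_b(a) = log_3(27) = 3.
f(n) = 4n = O(n^(3-ε)) with ε = 2. Case 1: M(n) = Θ(n^log_b(a)) = Θ(n^3).

Case 1: M(n) = Θ(n^3)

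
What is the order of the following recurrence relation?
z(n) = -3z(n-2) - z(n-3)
The order is the largest lag k for which z(n-k) appears. Here the deepest term is z(n-3), so the order is 3.

Order 3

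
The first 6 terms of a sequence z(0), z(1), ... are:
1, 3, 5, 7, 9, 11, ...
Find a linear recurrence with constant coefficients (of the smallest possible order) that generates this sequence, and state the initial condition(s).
Look for the lowest-order linear relation among consecutive terms.
Observation: consecutive differences are constant (= 2).
Check at n=2: 1·3 + 2 = 5. ✓

z(n) = z(n-1) + 2, z(0) = 1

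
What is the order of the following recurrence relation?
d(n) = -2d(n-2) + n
The order is the largest lag k for which d(n-k) appears. Here the deepest term is d(n-2) (the n term is non-homogeneous and does not affect the order), so the order is 2.

Order 2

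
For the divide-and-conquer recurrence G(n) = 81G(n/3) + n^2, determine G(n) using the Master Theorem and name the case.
Master Theorem template: G(n) = a·G(n/b) + f(n).
Here: a=81, b=3, f(n)=n^2
Compute log_b(a) = log_3(81) = 4.
f(n) = n^2 = O(n^(4-ε)) with ε = 2. Case 1: G(n) = Θ(n^log_b(a)) = Θ(n^4).

Case 1: G(n) = Θ(n^4)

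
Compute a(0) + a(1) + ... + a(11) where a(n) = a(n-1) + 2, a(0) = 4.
Computing the sequence terms: 4, 6, 8, 10, 12, 14, 16, 18, 20, 22, 24, 26
Adding these values together:

180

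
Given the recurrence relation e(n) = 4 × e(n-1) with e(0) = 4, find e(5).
Computing step by step:
e(0) = 4
e(1) = 4 × 4 = 16
e(2) = 4 × 16 = 64
e(3) = 4 × 64 = 256
e(4) = 4 × 256 = 1024
e(5) = 4 × 1024 = 4096

4096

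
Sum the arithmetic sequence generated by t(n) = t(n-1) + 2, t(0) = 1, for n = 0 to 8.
Computing the sequence terms: 1, 3, 5, 7, 9, 11, 13, 15, 17
Adding these values together:

81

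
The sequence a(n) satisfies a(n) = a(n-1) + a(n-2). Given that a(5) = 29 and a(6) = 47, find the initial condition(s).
Work backwards using a(k) = a(k+2) - a(k+1):
a(4) = a(6) - a(5) = 47 - 29 = 18
a(3) = a(5) - a(4) = 29 - 18 = 11
a(2) = a(4) - a(3) = 18 - 11 = 7
a(1) = a(3) - a(2) = 11 - 7 = 4
a(0) = a(2) - a(1) = 7 - 4 = 3

a(0) = 3, a(1) = 4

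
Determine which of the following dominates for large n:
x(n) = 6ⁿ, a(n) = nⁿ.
Comparing growth rates:
Growth-rate hierarchy: log n ≺ any polynomial ≺ any exponential cⁿ (c>1) ≺ n! ≺ nⁿ.
super-exponential nⁿ dominates exponential base 6 asymptotically.

a(n) grows faster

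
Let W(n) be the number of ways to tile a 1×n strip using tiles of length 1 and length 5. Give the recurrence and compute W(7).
Condition on the last tile: it has length 1 (leaving a 1×(n-1) strip) or length 5 (leaving a 1×(n-5) strip), so W(n) = W(n-1) + W(n-5) (order-5 linear recurrence).
For 0 ≤ i < 5 only unit tiles fit, so W(i) = 1.
Iterating the recurrence: W(5) = 2, W(6) = 3, W(7) = 4.

W(n) = W(n-1) + W(n-5), with W(i) = 1 for 0 ≤ i < 5; W(7) = 4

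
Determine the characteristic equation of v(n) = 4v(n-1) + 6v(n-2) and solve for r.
Substitute v(n) = rⁿ and divide through by rⁿ⁻²: r² - 4r - 6 = 0
Discriminant: 4² + 4·6 = 40, not a perfect square, so by the quadratic formula r = (4 ± √40)/2.
General solution: v(n) = A·r₁ⁿ + B·r₂ⁿ where r₁,r₂ = (4 ± √40)/2

Characteristic: r² - 4r - 6 = 0, Roots: r = (4 ± √40)/2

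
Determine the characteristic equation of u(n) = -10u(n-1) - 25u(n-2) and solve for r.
Substitute u(n) = rⁿ and divide through by rⁿ⁻²: r² + 10r + 25 = 0
Factor: (r + 5)² = 0, so r = -5 (double root).
General solution: u(n) = (A + Bn)·(-5)ⁿ

Characteristic: r² + 10r + 25 = 0, Roots: r = -5 (double root)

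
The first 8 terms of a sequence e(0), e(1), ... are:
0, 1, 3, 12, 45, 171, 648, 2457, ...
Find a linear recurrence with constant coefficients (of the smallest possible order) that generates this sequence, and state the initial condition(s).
Look for the lowest-order linear relation among consecutive terms.
Observation: e(n) - 3·e(n-1) - (3)·e(n-2) = 0 holds for the shown terms, and no order-1 relation e(n) = α·e(n-1) + β fits.
Check at n=3: 3·3 + (3)·1 = 12. ✓

e(n) = 3e(n-1) + 3e(n-2), e(0) = 0, e(1) = 1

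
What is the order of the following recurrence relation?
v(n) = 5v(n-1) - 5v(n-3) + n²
The order is the largest lag k for which v(n-k) appears. Here the deepest term is v(n-3) (the n² term is non-homogeneous and does not affect the order), so the order is 3.

Order 3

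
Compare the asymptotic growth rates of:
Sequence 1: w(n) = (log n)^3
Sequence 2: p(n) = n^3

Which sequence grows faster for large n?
Comparing growth rates:
Growth-rate hierarchy: log n ≺ any polynomial ≺ any exponential cⁿ (c>1) ≺ n! ≺ nⁿ.
polynomial degree 3 dominates polylogarithmic (log n)^3 asymptotically.

p(n) grows faster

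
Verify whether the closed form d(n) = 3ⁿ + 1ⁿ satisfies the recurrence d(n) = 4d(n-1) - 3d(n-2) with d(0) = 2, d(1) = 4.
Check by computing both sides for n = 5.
From the recurrence with d(0) = 2, d(1) = 4:
  d(0) = 2, d(1) = 4, d(2) = 10, d(3) = 28, d(4) = 82, d(5) = 244
  so the recurrence gives d(5) = 244.
From the proposed closed form d(n) = 3ⁿ + 1ⁿ:
  d(5) = 244.
Both sides give 244 at n = 5, and the initial condition(s) match, so the closed form is consistent.

Yes, the closed form is correct.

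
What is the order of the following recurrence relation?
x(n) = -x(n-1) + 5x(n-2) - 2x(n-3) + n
The order is the largest lag k for which x(n-k) appears. Here the deepest term is x(n-3) (the n term is non-homogeneous and does not affect the order), so the order is 3.

Order 3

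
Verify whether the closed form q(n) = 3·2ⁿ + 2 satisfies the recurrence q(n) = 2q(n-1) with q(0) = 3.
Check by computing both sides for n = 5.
From the recurrence with q(0) = 3:
  q(0) = 3, q(1) = 6, q(2) = 12, q(3) = 24, q(4) = 48, q(5) = 96
  so the recurrence gives q(5) = 96.
From the proposed closed form q(n) = 3·2ⁿ + 2:
  q(5) = 98.
The recurrence gives 96 but the closed form gives 98, so the closed form does not satisfy the recurrence.

No, the closed form is incorrect.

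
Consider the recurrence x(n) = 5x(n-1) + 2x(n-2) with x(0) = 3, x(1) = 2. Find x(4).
Computing the sequence terms:
3, 2, 16, 84, 452

452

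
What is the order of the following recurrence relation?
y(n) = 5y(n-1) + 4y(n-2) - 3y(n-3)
The order is the largest lag k for which y(n-k) appears. Here the deepest term is y(n-3), so the order is 3.

Order 3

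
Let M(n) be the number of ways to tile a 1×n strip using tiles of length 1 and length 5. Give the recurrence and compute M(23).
Condition on the last tile: it has length 1 (leaving a 1×(n-1) strip) or length 5 (leaving a 1×(n-5) strip), so M(n) = M(n-1) + M(n-5) (order-5 linear recurrence).
For 0 ≤ i < 5 only unit tiles fit, so M(i) = 1.
Iterating the recurrence: M(5) = 2, M(6) = 3, M(7) = 4, M(8) = 5, M(9) = 6, M(10) = 8, M(11) = 11, M(12) = 15, M(13) = 20, M(14) = 26, M(15) = 34, M(16) = 45, M(17) = 60, M(18) = 80, M(19) = 106, M(20) = 140, M(21) = 185, M(22) = 245, M(23) = 325.

M(n) = M(n-1) + M(n-5), with M(i) = 1 for 0 ≤ i < 5; M(23) = 325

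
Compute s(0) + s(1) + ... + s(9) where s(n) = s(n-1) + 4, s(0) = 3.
Computing the sequence terms: 3, 7, 11, 15, 19, 23, 27, 31, 35, 39
Adding these values together:

210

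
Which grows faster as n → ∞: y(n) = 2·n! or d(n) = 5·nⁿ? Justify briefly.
Comparing growth rates:
Growth-rate hierarchy: log n ≺ any polynomial ≺ any exponential cⁿ (c>1) ≺ n! ≺ nⁿ.
super-exponential nⁿ dominates factorial asymptotically.

d(n) grows faster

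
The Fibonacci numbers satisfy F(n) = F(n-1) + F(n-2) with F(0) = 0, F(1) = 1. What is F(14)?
Computing the sequence terms:
0, 1, 1, 2, 3, 5, 8, 13, 21, 34, 55, 89, 144, 233, 377

377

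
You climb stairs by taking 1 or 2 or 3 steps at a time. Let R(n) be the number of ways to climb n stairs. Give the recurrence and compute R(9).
Condition on the size of the last step (1 to 3): before it there were n-1, …, n-3 stairs climbed, and these cases are disjoint, so R(n) = R(n-1) + R(n-2) + R(n-3) (order-3 linear recurrence).
Initial conditions by direct count (compositions of i into parts ≤ 3): R(1) = 1; R(2) = 2; R(3) = 4.
Iterating the recurrence: R(4) = 7, R(5) = 13, R(6) = 24, R(7) = 44, R(8) = 81, R(9) = 149.

R(n) = R(n-1) + R(n-2) + R(n-3), R(1) = 1, R(2) = 2, R(3) = 4; R(9) = 149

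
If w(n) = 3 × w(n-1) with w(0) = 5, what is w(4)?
Computing step by step:
w(0) = 5
w(1) = 3 × 5 = 15
w(2) = 3 × 15 = 45
w(3) = 3 × 45 = 135
w(4) = 3 × 135 = 405

405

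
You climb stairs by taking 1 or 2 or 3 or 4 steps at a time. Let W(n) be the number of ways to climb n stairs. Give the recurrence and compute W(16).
Condition on the size of the last step (1 to 4): before it there were n-1, …, n-4 stairs climbed, and these cases are disjoint, so W(n) = W(n-1) + W(n-2) + W(n-3) + W(n-4) (order-4 linear recurrence).
Initial conditions by direct count (compositions of i into parts ≤ 4): W(1) = 1; W(2) = 2; W(3) = 4; W(4) = 8.
Iterating the recurrence: W(5) = 15, W(6) = 29, W(7) = 56, W(8) = 108, W(9) = 208, W(10) = 401, W(11) = 773, W(12) = 1490, W(13) = 2872, W(14) = 5536, W(15) = 10671, W(16) = 20569.

W(n) = W(n-1) + W(n-2) + W(n-3) + W(n-4), W(1) = 1, W(2) = 2, W(3) = 4, W(4) = 8; W(16) = 20569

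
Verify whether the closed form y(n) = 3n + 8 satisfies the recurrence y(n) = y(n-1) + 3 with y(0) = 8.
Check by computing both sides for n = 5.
From the recurrence with y(0) = 8:
  y(0) = 8, y(1) = 11, y(2) = 14, y(3) = 17, y(4) = 20, y(5) = 23
  so the recurrence gives y(5) = 23.
From the proposed closed form y(n) = 3n + 8:
  y(5) = 23.
Both sides give 23 at n = 5, and the initial condition(s) match, so the closed form is consistent.

Yes, the closed form is correct.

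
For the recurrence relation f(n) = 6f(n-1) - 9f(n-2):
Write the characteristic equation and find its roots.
Substitute f(n) = rⁿ and divide through by rⁿ⁻²: r² - 6r + 9 = 0
Factor: (r - 3)² = 0, so r = 3 (double root).
General solution: f(n) = (A + Bn)·3ⁿ

Characteristic: r² - 6r + 9 = 0, Roots: r = 3 (double root)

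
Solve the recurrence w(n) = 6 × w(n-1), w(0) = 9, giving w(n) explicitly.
Recurrence: w(n) = 6 × w(n-1), initial: w(0) = 9.
Each term is 6 times the previous, so this is geometric with ratio 6. After n steps: w(n) = w(0)·6ⁿ = 9·6ⁿ.

w(n) = 9·6ⁿ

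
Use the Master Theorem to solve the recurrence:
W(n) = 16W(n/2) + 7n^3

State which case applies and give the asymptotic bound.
Master Theorem template: W(n) = a·W(n/b) + f(n).
Here: a=16, b=2, f(n)=7n^3
Compute log_b(a) = log_2(16) = 4.
f(n) = 7n^3 = O(n^(4-ε)) with ε = 1. Case 1: W(n) = Θ(n^log_b(a)) = Θ(n^4).

Case 1: W(n) = Θ(n^4)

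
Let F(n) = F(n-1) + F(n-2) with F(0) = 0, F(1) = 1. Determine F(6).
Computing the sequence terms:
0, 1, 1, 2, 3, 5, 8

8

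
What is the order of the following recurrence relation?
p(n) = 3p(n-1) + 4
The order is the largest lag k for which p(n-k) appears. Here the deepest term is p(n-1) (the 4 term is non-homogeneous and does not affect the order), so the order is 1.

Order 1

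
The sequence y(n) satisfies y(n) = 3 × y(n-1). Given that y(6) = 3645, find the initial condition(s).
In general y(n) = 3ⁿ · y(0). At n = 6: y(0) = y(6) / 3^6 = 3645 / 729 = 5.

y(0) = 5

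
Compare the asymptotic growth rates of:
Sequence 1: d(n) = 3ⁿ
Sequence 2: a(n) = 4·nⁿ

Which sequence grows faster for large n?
Comparing growth rates:
Growth-rate hierarchy: log n ≺ any polynomial ≺ any exponential cⁿ (c>1) ≺ n! ≺ nⁿ.
super-exponential nⁿ dominates exponential base 3 asymptotically.

a(n) grows faster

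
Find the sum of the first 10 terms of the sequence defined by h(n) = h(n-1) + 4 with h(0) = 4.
Computing the sequence terms: 4, 8, 12, 16, 20, 24, 28, 32, 36, 40
Adding these values together:

220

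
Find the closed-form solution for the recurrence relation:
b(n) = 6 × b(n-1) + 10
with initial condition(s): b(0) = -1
Recurrence: b(n) = 6 × b(n-1) + 10, initial: b(0) = -1.
Try b(n) = A·6ⁿ + C. Substituting: A·6ⁿ + C = 6(A·6ⁿ⁻¹ + C) + 10 = A·6ⁿ + 6C + 10, so C = 6C + 10, giving C = -2. Then b(0) = A - 2 = -1 gives A = 1.

b(n) = 6ⁿ - 2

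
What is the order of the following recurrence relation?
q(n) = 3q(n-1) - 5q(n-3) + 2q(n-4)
The order is the largest lag k for which q(n-k) appears. Here the deepest term is q(n-4), so the order is 4.

Order 4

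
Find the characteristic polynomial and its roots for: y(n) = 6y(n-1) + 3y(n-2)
Substitute y(n) = rⁿ and divide through by rⁿ⁻²: r² - 6r - 3 = 0
Discriminant: 6² + 4·3 = 48, not a perfect square, so by the quadratic formula r = (6 ± √48)/2.
General solution: y(n) = A·r₁ⁿ + B·r₂ⁿ where r₁,r₂ = (6 ± √48)/2

Characteristic: r² - 6r - 3 = 0, Roots: r = (6 ± √48)/2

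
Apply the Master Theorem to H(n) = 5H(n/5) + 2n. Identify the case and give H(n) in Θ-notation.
Master Theorem template: H(n) = a·H(n/b) + f(n).
Here: a=5, b=5, f(n)=2n
Compute log_b(a) = log_5(5) = 1.
f(n) = 2n = Θ(n). Case 2: H(n) = Θ(n log n).

Case 2: H(n) = Θ(n log n)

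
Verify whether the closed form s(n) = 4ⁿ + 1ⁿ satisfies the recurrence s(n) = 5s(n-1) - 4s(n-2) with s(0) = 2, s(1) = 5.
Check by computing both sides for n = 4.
From the recurrence with s(0) = 2, s(1) = 5:
  s(0) = 2, s(1) = 5, s(2) = 17, s(3) = 65, s(4) = 257
  so the recurrence gives s(4) = 257.
From the proposed closed form s(n) = 4ⁿ + 1ⁿ:
  s(4) = 257.
Both sides give 257 at n = 4, and the initial condition(s) match, so the closed form is consistent.

Yes, the closed form is correct.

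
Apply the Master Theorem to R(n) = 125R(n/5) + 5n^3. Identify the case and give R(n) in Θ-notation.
Master Theorem template: R(n) = a·R(n/b) + f(n).
Here: a=125, b=5, f(n)=5n^3
Compute log_b(a) = log_5(125) = 3.
f(n) = 5n^3 = Θ(n^3). Case 2: R(n) = Θ(n^3 log n).

Case 2: R(n) = Θ(n^3 log n)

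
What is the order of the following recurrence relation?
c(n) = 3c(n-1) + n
The order is the largest lag k for which c(n-k) appears. Here the deepest term is c(n-1) (the n term is non-homogeneous and does not affect the order), so the order is 1.

Order 1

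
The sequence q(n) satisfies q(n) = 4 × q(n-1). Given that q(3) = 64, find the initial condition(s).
In general q(n) = 4ⁿ · q(0). At n = 3: q(0) = q(3) / 4^3 = 64 / 64 = 1.

q(0) = 1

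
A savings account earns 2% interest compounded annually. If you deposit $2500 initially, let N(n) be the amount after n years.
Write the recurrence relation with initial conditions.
Each year the balance grows by 2%, i.e. is multiplied by 1 + 2/100 = 1.02, so N(n) = 1.02 × N(n-1). The initial deposit gives N(0) = 2500.
Unrolling gives the closed form N(n) = 2500 × (1.02)ⁿ.

N(n) = 1.02 × N(n-1), N(0) = 2500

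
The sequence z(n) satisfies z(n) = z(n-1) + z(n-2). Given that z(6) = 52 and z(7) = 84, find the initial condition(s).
Work backwards using z(k) = z(k+2) - z(k+1):
z(5) = z(7) - z(6) = 84 - 52 = 32
z(4) = z(6) - z(5) = 52 - 32 = 20
z(3) = z(5) - z(4) = 32 - 20 = 12
z(2) = z(4) - z(3) = 20 - 12 = 8
z(1) = z(3) - z(2) = 12 - 8 = 4
z(0) = z(2) - z(1) = 8 - 4 = 4

z(0) = 4, z(1) = 4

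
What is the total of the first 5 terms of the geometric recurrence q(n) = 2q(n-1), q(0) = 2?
Computing the sequence terms: 2, 4, 8, 16, 32
Adding these values together:

62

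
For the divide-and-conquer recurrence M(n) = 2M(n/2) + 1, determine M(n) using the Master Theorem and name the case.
Master Theorem template: M(n) = a·M(n/b) + f(n).
Here: a=2, b=2, f(n)=1
Compute log_b(a) = log_2(2) = 1.
f(n) = 1 = O(n^(1-ε)) with ε = 1. Case 1: M(n) = Θ(n^log_b(a)) = Θ(n).

Case 1: M(n) = Θ(n)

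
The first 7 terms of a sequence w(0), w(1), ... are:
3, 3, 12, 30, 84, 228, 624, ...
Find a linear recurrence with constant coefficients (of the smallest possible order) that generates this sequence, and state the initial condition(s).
Look for the lowest-order linear relation among consecutive terms.
Observation: w(n) - 2·w(n-1) - (2)·w(n-2) = 0 holds for the shown terms, and no order-1 relation w(n) = α·w(n-1) + β fits.
Check at n=3: 2·12 + (2)·3 = 30. ✓

w(n) = 2w(n-1) + 2w(n-2), w(0) = 3, w(1) = 3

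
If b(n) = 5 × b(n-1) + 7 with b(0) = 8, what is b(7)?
Computing step by step:
b(0) = 8
b(1) = 5 × 8 + 7 = 47
b(2) = 5 × 47 + 7 = 242
b(3) = 5 × 242 + 7 = 1217
b(4) = 5 × 1217 + 7 = 6092
b(5) = 5 × 6092 + 7 = 30467
b(6) = 5 × 30467 + 7 = 152342
b(7) = 5 × 152342 + 7 = 761717

761717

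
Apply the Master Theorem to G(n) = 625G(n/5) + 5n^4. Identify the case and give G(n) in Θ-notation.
Master Theorem template: G(n) = a·G(n/b) + f(n).
Here: a=625, b=5, f(n)=5n^4
Compute log_b(a) = log_5(625) = 4.
f(n) = 5n^4 = Θ(n^4). Case 2: G(n) = Θ(n^4 log n).

Case 2: G(n) = Θ(n^4 log n)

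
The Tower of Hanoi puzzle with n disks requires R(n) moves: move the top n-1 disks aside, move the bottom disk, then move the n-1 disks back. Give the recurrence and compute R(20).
Moving n disks = move the top n-1 disks aside (R(n-1) moves) + move the largest disk (1 move) + move the n-1 disks back on top (R(n-1) moves), so R(n) = 2R(n-1) + 1, with R(1) = 1 (a single disk takes one move).
First terms: 1, 3, 7, 15, 31, 63, … — each is one less than a power of 2. Indeed R(n) + 1 = 2(R(n-1) + 1) with R(1) + 1 = 2, so R(n) + 1 = 2ⁿ and R(n) = 2ⁿ - 1.
Hence R(20) = 2^20 - 1 = 1048576 - 1 = 1048575.

R(n) = 2R(n-1) + 1, R(1) = 1; R(20) = 1048575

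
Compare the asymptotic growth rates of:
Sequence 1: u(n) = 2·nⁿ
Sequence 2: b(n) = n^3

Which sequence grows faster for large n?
Comparing growth rates:
Growth-rate hierarchy: log n ≺ any polynomial ≺ any exponential cⁿ (c>1) ≺ n! ≺ nⁿ.
super-exponential nⁿ dominates polynomial degree 3 asymptotically.

u(n) grows faster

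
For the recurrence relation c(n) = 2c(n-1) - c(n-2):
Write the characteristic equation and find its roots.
Substitute c(n) = rⁿ and divide through by rⁿ⁻²: r² - 2r + 1 = 0
Factor: (r - 1)² = 0, so r = 1 (double root).
General solution: c(n) = (A + Bn)·1ⁿ

Characteristic: r² - 2r + 1 = 0, Roots: r = 1 (double root)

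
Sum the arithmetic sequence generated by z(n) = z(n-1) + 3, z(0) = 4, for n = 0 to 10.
Computing the sequence terms: 4, 7, 10, 13, 16, 19, 22, 25, 28, 31, 34
Adding these values together:

209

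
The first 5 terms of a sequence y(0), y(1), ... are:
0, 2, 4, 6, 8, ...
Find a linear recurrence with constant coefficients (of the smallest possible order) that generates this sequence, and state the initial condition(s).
Look for the lowest-order linear relation among consecutive terms.
Observation: consecutive differences are constant (= 2).
Check at n=2: 1·2 + 2 = 4. ✓

y(n) = y(n-1) + 2, y(0) = 0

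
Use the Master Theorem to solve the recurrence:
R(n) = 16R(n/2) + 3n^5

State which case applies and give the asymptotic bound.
Master Theorem template: R(n) = a·R(n/b) + f(n).
Here: a=16, b=2, f(n)=3n^5
Compute log_b(a) = log_2(16) = 4.
f(n) = 3n^5 = Ω(n^(4+ε)) with ε = 1, and the regularity condition holds (a·f(n/b) = (a/b^5)·f(n) with a/b^5 = 2^-1 < 1). Case 3: R(n) = Θ(f(n)) = Θ(n^5).

Case 3: R(n) = Θ(n^5)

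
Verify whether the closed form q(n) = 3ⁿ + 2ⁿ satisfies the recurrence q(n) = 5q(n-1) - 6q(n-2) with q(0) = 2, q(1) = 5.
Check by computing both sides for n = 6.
From the recurrence with q(0) = 2, q(1) = 5:
  q(0) = 2, q(1) = 5, q(2) = 13, q(3) = 35, q(4) = 97, q(5) = 275, q(6) = 793
  so the recurrence gives q(6) = 793.
From the proposed closed form q(n) = 3ⁿ + 2ⁿ:
  q(6) = 793.
Both sides give 793 at n = 6, and the initial condition(s) match, so the closed form is consistent.

Yes, the closed form is correct.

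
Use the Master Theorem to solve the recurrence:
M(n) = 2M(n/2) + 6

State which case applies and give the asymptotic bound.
Master Theorem template: M(n) = a·M(n/b) + f(n).
Here: a=2, b=2, f(n)=6
Compute log_b(a) = log_2(2) = 1.
f(n) = 6 = O(n^(1-ε)) with ε = 1. Case 1: M(n) = Θ(n^log_b(a)) = Θ(n).

Case 1: M(n) = Θ(n)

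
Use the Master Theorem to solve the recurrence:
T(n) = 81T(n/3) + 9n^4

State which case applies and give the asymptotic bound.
Master Theorem template: T(n) = a·T(n/b) + f(n).
Here: a=81, b=3, f(n)=9n^4
Compute log_b(a) = log_3(81) = 4.
f(n) = 9n^4 = Θ(n^4). Case 2: T(n) = Θ(n^4 log n).

Case 2: T(n) = Θ(n^4 log n)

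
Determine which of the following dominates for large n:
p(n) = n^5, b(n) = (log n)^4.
Comparing growth rates:
Growth-rate hierarchy: log n ≺ any polynomial ≺ any exponential cⁿ (c>1) ≺ n! ≺ nⁿ.
polynomial degree 5 dominates polylogarithmic (log n)^4 asymptotically.

p(n) grows faster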